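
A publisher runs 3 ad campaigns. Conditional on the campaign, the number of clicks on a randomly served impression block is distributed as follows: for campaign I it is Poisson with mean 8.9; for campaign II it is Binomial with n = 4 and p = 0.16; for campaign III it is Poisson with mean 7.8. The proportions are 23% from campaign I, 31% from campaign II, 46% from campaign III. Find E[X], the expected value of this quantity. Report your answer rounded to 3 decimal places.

Component means — I: 8.9; II: 0.64; III: 7.8.
E[X] = 0.23·8.9 + 0.31·0.64 + 0.46·7.8 = 5.8334.

5.833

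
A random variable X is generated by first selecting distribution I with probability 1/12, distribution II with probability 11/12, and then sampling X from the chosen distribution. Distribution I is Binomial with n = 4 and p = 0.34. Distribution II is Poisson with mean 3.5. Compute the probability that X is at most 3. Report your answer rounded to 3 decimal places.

Conditional on each component, P(X ≤ 3): I: 0.986637; II: 0.536633.
By total probability, P(X ≤ 3) = 0.0833333·0.986637 + 0.916667·0.536633 = 0.574133.

0.574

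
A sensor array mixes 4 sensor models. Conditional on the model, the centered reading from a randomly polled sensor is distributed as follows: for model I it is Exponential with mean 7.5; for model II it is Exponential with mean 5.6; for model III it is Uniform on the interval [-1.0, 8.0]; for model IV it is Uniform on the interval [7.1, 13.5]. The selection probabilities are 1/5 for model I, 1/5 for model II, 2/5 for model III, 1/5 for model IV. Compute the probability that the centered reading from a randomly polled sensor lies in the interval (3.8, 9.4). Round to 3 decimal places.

0.386

Conditional on each model, P(3.8 < X < 9.4): I: 0.316949; II: 0.320701; III: 0.466667; IV: 0.359375.
By total probability, P(3.8 < X < 9.4) = 0.2·0.316949 + 0.2·0.320701 + 0.4·0.466667 + 0.2·0.359375 = 0.386072.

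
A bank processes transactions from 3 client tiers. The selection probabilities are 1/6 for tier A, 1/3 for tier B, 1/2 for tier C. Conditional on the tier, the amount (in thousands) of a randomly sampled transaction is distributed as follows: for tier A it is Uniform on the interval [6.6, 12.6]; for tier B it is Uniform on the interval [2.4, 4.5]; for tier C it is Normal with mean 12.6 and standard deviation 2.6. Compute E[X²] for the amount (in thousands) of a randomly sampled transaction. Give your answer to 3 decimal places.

102.710

For each component E[X²] = Var + (mean)², giving A: 95.16; B: 12.27; C: 165.52.
Overall E[X²] = 0.166667·95.16 + 0.333333·12.27 + 0.5·165.52 = 102.71.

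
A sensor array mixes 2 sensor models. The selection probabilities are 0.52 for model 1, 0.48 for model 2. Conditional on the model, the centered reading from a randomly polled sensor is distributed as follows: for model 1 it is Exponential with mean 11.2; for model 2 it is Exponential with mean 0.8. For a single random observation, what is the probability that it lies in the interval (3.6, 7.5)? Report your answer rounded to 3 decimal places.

Conditional on each model, P(3.6 < X < 7.5): 1: 0.213221; 2: 0.0110242.
By total probability, P(3.6 < X < 7.5) = 0.52·0.213221 + 0.48·0.0110242 = 0.116167.

0.116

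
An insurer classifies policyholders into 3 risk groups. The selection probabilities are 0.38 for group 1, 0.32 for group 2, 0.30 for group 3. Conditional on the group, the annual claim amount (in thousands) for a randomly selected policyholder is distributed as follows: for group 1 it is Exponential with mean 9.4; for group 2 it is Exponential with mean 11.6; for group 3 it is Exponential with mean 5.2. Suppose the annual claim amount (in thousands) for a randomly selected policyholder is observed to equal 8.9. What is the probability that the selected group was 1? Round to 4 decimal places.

Likelihoods f(8.9 | ·): 1: 0.0412742; 2: 0.0400252; 3: 0.0347284.
Posterior ∝ prior × likelihood. Numerator for 1: 0.38·0.0412742 = 0.0156842.
Normalizing constant: 0.38·0.0412742 + 0.32·0.0400252 + 0.3·0.0347284 = 0.0389108.
P(1 | observation) = 0.0156842 / 0.0389108 = 0.403081.

0.4031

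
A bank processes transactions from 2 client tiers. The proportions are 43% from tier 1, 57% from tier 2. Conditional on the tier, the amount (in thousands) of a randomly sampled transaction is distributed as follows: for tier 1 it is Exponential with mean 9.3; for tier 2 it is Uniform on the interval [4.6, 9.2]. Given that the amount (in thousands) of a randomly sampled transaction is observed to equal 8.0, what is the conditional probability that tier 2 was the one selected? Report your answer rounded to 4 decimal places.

Likelihoods f(8.0 | ·): 1: 0.0454915; 2: 0.217391.
Posterior ∝ prior × likelihood. Numerator for 2: 0.57·0.217391 = 0.123913.
Normalizing constant: 0.43·0.0454915 + 0.57·0.217391 = 0.143474.
P(2 | observation) = 0.123913 / 0.143474 = 0.86366.

0.8637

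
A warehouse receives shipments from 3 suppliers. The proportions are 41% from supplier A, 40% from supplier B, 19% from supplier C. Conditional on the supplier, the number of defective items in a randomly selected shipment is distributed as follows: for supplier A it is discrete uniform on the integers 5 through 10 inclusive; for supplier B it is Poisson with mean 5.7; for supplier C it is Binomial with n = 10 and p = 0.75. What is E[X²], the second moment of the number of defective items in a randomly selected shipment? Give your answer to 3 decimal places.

50.578

For each component E[X²] = Var + (mean)², giving A: 59.1667; B: 38.19; C: 58.125.
Overall E[X²] = 0.41·59.1667 + 0.4·38.19 + 0.19·58.125 = 50.5781.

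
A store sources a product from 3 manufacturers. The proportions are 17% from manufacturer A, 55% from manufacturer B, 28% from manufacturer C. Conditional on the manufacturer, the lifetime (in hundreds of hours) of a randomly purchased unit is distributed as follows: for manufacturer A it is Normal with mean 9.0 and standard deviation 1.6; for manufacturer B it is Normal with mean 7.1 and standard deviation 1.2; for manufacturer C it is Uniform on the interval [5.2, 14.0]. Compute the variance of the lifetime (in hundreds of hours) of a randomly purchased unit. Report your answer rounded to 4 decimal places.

Per component, A: μ=9, E[X²]=83.56; B: μ=7.1, E[X²]=51.85; C: μ=9.6, E[X²]=98.6133.
E[X] = 0.17·9 + 0.55·7.1 + 0.28·9.6 = 8.123.
E[X²] = 0.17·83.56 + 0.55·51.85 + 0.28·98.6133 = 70.3344.
Var(X) = E[X²] − (E[X])² = 70.3344 − 65.9831 = 4.3513.

4.3513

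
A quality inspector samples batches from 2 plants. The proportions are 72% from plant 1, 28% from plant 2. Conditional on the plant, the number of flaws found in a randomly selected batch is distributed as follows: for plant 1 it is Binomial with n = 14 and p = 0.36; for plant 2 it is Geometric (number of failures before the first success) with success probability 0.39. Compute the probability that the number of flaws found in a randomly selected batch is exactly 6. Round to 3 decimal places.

0.138

Conditional on each plant, P(X = 6): 1: 0.183997; 2: 0.0200929.
By total probability, P(X = 6) = 0.72·0.183997 + 0.28·0.0200929 = 0.138104.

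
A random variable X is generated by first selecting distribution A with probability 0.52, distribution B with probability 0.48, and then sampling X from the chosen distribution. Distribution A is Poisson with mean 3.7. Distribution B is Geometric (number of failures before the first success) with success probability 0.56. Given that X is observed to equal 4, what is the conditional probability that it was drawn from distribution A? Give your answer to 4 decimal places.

0.9088

Likelihoods P(X=4 | ·): A: 0.193066; B: 0.0209893.
Posterior ∝ prior × likelihood. Numerator for A: 0.52·0.193066 = 0.100394.
Normalizing constant: 0.52·0.193066 + 0.48·0.0209893 = 0.110469.
P(A | observation) = 0.100394 / 0.110469 = 0.908799.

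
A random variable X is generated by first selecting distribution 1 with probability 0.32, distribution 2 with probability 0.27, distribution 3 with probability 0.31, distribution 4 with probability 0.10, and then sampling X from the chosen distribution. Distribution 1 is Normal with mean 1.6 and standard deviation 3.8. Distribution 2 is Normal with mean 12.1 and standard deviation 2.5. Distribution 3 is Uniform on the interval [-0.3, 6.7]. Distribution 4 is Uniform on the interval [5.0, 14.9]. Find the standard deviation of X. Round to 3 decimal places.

5.345

Per component, 1: μ=1.6, E[X²]=17; 2: μ=12.1, E[X²]=152.66; 3: μ=3.2, E[X²]=14.3233; 4: μ=9.95, E[X²]=107.17.
E[X] = 0.32·1.6 + 0.27·12.1 + 0.31·3.2 + 0.1·9.95 = 5.766.
E[X²] = 0.32·17 + 0.27·152.66 + 0.31·14.3233 + 0.1·107.17 = 61.8154.
Var(X) = E[X²] − (E[X])² = 61.8154 − 33.2468 = 28.5687.
SD(X) = √28.5687 = 5.34497.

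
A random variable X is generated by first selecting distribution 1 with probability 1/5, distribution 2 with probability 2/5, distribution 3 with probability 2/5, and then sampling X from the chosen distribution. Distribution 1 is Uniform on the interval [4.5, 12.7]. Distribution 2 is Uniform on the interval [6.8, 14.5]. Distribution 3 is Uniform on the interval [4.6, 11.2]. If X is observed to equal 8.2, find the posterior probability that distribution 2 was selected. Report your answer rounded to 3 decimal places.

Likelihoods f(8.2 | ·): 1: 0.121951; 2: 0.12987; 3: 0.151515.
Posterior ∝ prior × likelihood. Numerator for 2: 0.4·0.12987 = 0.0519481.
Normalizing constant: 0.2·0.121951 + 0.4·0.12987 + 0.4·0.151515 = 0.136944.
P(2 | observation) = 0.0519481 / 0.136944 = 0.379337.

0.379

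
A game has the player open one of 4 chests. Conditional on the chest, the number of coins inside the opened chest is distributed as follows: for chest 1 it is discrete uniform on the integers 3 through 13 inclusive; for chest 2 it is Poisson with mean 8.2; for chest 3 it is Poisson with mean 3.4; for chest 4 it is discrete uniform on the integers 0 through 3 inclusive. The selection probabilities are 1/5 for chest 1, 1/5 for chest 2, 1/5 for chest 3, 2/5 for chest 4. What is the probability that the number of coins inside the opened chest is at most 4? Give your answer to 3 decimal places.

Conditional on each chest, P(X ≤ 4): 1: 0.181818; 2: 0.0887402; 3: 0.744182; 4: 1.
By total probability, P(X ≤ 4) = 0.2·0.181818 + 0.2·0.0887402 + 0.2·0.744182 + 0.4·1 = 0.602948.

0.603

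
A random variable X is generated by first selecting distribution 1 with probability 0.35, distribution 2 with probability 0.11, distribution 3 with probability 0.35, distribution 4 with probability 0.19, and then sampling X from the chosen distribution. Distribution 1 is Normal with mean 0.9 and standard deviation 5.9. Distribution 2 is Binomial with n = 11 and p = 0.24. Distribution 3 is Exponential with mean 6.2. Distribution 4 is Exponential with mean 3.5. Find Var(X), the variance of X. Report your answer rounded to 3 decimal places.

33.181

Per component, 1: μ=0.9, E[X²]=35.62; 2: μ=2.64, E[X²]=8.976; 3: μ=6.2, E[X²]=76.88; 4: μ=3.5, E[X²]=24.5.
E[X] = 0.35·0.9 + 0.11·2.64 + 0.35·6.2 + 0.19·3.5 = 3.4404.
E[X²] = 0.35·35.62 + 0.11·8.976 + 0.35·76.88 + 0.19·24.5 = 45.0174.
Var(X) = E[X²] − (E[X])² = 45.0174 − 11.8364 = 33.181.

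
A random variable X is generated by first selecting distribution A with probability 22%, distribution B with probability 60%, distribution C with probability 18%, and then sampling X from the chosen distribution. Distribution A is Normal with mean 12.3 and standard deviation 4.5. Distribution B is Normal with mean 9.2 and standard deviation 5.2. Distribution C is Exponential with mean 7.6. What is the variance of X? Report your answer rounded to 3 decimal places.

33.496

Per component, A: μ=12.3, E[X²]=171.54; B: μ=9.2, E[X²]=111.68; C: μ=7.6, E[X²]=115.52.
E[X] = 0.22·12.3 + 0.6·9.2 + 0.18·7.6 = 9.594.
E[X²] = 0.22·171.54 + 0.6·111.68 + 0.18·115.52 = 125.54.
Var(X) = E[X²] − (E[X])² = 125.54 − 92.0448 = 33.4956.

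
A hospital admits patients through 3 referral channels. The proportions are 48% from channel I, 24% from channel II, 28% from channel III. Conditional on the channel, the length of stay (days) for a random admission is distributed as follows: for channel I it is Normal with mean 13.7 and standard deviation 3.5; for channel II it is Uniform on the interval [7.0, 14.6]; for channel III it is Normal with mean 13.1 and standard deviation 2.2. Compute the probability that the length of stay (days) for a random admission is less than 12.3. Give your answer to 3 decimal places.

0.433

Conditional on each channel, P(X < 12.3): I: 0.344578; II: 0.697368; III: 0.358065.
By total probability, P(X < 12.3) = 0.48·0.344578 + 0.24·0.697368 + 0.28·0.358065 = 0.433024.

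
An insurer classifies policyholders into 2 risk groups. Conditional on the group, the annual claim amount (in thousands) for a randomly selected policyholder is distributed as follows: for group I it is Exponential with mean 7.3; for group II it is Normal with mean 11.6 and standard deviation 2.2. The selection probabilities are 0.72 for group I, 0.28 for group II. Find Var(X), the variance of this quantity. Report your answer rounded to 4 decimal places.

43.4516

Per component, I: μ=7.3, E[X²]=106.58; II: μ=11.6, E[X²]=139.4.
E[X] = 0.72·7.3 + 0.28·11.6 = 8.504.
E[X²] = 0.72·106.58 + 0.28·139.4 = 115.77.
Var(X) = E[X²] − (E[X])² = 115.77 − 72.318 = 43.4516.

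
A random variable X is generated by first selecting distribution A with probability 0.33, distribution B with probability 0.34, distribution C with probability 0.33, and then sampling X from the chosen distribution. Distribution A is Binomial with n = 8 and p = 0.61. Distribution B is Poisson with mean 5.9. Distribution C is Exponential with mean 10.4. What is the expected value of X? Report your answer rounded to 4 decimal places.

Component means — A: 4.88; B: 5.9; C: 10.4.
E[X] = 0.33·4.88 + 0.34·5.9 + 0.33·10.4 = 7.0484.

7.0484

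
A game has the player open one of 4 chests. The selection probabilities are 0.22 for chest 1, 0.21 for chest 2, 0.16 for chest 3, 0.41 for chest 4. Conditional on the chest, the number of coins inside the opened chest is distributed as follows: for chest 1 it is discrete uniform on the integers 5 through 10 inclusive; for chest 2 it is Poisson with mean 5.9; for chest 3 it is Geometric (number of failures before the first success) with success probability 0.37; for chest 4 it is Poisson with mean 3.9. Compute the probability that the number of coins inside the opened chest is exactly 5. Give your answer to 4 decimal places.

0.1392

Conditional on each chest, P(X = 5): 1: 0.166667; 2: 0.163208; 3: 0.0367202; 4: 0.152193.
By total probability, P(X = 5) = 0.22·0.166667 + 0.21·0.163208 + 0.16·0.0367202 + 0.41·0.152193 = 0.139214.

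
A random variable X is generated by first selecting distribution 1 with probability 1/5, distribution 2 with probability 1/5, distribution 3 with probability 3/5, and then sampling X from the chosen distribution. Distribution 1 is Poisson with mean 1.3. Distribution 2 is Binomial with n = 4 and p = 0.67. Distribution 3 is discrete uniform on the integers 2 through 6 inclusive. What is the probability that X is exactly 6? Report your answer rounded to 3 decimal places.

Conditional on each component, P(X = 6): 1: 0.00182703; 2: 0; 3: 0.2.
By total probability, P(X = 6) = 0.2·0.00182703 + 0.2·0 + 0.6·0.2 = 0.120365.

0.120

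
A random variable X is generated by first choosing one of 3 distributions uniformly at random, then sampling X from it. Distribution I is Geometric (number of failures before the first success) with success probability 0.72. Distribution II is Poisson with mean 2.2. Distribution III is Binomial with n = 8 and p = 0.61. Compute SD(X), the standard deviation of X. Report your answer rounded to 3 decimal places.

Per component, I: μ=0.388889, E[X²]=0.691358; II: μ=2.2, E[X²]=7.04; III: μ=4.88, E[X²]=25.7176.
E[X] = 0.333333·0.388889 + 0.333333·2.2 + 0.333333·4.88 = 2.48963.
E[X²] = 0.333333·0.691358 + 0.333333·7.04 + 0.333333·25.7176 = 11.1497.
Var(X) = E[X²] − (E[X])² = 11.1497 − 6.19826 = 4.9514.
SD(X) = √4.9514 = 2.22517.

2.225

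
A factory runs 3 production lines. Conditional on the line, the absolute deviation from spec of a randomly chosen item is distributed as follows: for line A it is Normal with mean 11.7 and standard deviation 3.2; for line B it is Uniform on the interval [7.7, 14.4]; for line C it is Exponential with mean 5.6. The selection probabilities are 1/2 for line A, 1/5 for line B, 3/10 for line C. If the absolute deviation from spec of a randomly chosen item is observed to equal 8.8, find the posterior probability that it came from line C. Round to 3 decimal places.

0.135

Likelihoods f(8.8 | ·): A: 0.0826836; B: 0.149254; C: 0.0370979.
Posterior ∝ prior × likelihood. Numerator for C: 0.3·0.0370979 = 0.0111294.
Normalizing constant: 0.5·0.0826836 + 0.2·0.149254 + 0.3·0.0370979 = 0.0823219.
P(C | observation) = 0.0111294 / 0.0823219 = 0.135193.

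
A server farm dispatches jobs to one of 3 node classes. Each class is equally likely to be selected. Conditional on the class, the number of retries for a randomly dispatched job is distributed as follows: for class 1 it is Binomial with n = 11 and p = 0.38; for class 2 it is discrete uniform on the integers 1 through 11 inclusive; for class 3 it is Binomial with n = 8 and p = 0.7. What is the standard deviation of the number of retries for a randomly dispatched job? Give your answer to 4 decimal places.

2.3167

Per component, 1: μ=4.18, E[X²]=20.064; 2: μ=6, E[X²]=46; 3: μ=5.6, E[X²]=33.04.
E[X] = 0.333333·4.18 + 0.333333·6 + 0.333333·5.6 = 5.26.
E[X²] = 0.333333·20.064 + 0.333333·46 + 0.333333·33.04 = 33.0347.
Var(X) = E[X²] − (E[X])² = 33.0347 − 27.6676 = 5.36707.
SD(X) = √5.36707 = 2.31669.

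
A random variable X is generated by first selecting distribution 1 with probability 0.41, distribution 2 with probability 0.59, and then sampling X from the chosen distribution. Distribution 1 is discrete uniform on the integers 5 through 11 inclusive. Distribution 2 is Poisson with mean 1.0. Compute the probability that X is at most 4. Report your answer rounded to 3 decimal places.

Conditional on each component, P(X ≤ 4): 1: 0; 2: 0.99634.
By total probability, P(X ≤ 4) = 0.41·0 + 0.59·0.99634 = 0.587841.

0.588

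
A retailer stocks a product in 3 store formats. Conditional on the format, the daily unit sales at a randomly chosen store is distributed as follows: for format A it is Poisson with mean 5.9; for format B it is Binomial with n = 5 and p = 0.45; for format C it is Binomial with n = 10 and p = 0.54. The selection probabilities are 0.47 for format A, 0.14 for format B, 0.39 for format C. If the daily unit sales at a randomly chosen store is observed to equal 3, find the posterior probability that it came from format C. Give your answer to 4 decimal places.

Likelihoods P(X=3 | ·): A: 0.0937707; B: 0.275653; C: 0.0823507.
Posterior ∝ prior × likelihood. Numerator for C: 0.39·0.0823507 = 0.0321168.
Normalizing constant: 0.47·0.0937707 + 0.14·0.275653 + 0.39·0.0823507 = 0.11478.
P(C | observation) = 0.0321168 / 0.11478 = 0.27981.

0.2798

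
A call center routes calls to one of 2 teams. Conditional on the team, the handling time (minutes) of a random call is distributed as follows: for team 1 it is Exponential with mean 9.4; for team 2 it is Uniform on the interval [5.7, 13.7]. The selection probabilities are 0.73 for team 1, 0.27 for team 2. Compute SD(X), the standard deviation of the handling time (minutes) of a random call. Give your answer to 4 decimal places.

Per component, 1: μ=9.4, E[X²]=176.72; 2: μ=9.7, E[X²]=99.4233.
E[X] = 0.73·9.4 + 0.27·9.7 = 9.481.
E[X²] = 0.73·176.72 + 0.27·99.4233 = 155.85.
Var(X) = E[X²] − (E[X])² = 155.85 − 89.8894 = 65.9605.
SD(X) = √65.9605 = 8.12161.

8.1216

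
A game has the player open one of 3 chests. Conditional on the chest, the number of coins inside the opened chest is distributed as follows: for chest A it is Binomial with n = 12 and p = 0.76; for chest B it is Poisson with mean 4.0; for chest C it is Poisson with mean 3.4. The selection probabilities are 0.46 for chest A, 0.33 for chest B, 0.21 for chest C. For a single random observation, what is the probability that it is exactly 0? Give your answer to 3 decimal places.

Conditional on each chest, P(X = 0): A: 3.65203e-08; B: 0.0183156; C: 0.0333733.
By total probability, P(X = 0) = 0.46·3.65203e-08 + 0.33·0.0183156 + 0.21·0.0333733 = 0.0130526.

0.013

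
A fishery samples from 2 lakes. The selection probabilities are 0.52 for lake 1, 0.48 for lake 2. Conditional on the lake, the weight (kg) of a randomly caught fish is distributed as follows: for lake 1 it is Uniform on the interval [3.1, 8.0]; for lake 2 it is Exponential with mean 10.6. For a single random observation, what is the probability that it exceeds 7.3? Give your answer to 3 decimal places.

Conditional on each lake, P(X > 7.3): 1: 0.142857; 2: 0.502239.
By total probability, P(X > 7.3) = 0.52·0.142857 + 0.48·0.502239 = 0.31536.

0.315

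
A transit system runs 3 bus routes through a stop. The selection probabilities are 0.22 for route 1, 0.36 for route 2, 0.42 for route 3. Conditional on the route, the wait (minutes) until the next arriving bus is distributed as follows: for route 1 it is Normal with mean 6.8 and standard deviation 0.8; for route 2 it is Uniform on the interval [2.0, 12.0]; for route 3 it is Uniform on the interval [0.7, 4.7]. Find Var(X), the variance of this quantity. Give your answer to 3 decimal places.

8.053

Per component, 1: μ=6.8, E[X²]=46.88; 2: μ=7, E[X²]=57.3333; 3: μ=2.7, E[X²]=8.62333.
E[X] = 0.22·6.8 + 0.36·7 + 0.42·2.7 = 5.15.
E[X²] = 0.22·46.88 + 0.36·57.3333 + 0.42·8.62333 = 34.5754.
Var(X) = E[X²] − (E[X])² = 34.5754 − 26.5225 = 8.0529.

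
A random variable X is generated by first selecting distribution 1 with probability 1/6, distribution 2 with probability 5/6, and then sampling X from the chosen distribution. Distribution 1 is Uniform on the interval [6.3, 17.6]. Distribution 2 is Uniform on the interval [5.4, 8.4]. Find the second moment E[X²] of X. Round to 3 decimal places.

For each component E[X²] = Var + (mean)², giving 1: 153.443; 2: 48.36.
Overall E[X²] = 0.166667·153.443 + 0.833333·48.36 = 65.8739.

65.874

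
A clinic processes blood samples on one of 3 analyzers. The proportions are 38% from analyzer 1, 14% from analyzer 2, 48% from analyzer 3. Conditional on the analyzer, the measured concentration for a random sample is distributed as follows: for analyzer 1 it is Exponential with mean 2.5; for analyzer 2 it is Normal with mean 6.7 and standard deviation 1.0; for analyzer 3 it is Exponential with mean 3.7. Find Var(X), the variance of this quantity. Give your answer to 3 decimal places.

Per component, 1: μ=2.5, E[X²]=12.5; 2: μ=6.7, E[X²]=45.89; 3: μ=3.7, E[X²]=27.38.
E[X] = 0.38·2.5 + 0.14·6.7 + 0.48·3.7 = 3.664.
E[X²] = 0.38·12.5 + 0.14·45.89 + 0.48·27.38 = 24.317.
Var(X) = E[X²] − (E[X])² = 24.317 − 13.4249 = 10.8921.

10.892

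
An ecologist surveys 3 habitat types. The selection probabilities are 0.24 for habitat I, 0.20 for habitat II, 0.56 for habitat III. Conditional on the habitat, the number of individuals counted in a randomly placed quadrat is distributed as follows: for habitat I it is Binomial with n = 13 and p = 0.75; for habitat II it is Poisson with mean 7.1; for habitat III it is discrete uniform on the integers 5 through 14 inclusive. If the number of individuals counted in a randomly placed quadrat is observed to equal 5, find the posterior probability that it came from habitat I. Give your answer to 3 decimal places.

0.014

Likelihoods P(X=5 | ·): I: 0.0046602; II: 0.124057; III: 0.1.
Posterior ∝ prior × likelihood. Numerator for I: 0.24·0.0046602 = 0.00111845.
Normalizing constant: 0.24·0.0046602 + 0.2·0.124057 + 0.56·0.1 = 0.0819298.
P(I | observation) = 0.00111845 / 0.0819298 = 0.0136513.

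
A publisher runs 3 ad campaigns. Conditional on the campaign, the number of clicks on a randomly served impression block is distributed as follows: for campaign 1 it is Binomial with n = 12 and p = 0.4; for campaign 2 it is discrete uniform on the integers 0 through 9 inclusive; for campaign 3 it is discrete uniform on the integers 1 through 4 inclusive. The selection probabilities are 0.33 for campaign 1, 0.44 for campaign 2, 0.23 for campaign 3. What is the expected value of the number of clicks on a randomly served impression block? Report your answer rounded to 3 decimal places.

4.139

Component means — 1: 4.8; 2: 4.5; 3: 2.5.
E[X] = 0.33·4.8 + 0.44·4.5 + 0.23·2.5 = 4.139.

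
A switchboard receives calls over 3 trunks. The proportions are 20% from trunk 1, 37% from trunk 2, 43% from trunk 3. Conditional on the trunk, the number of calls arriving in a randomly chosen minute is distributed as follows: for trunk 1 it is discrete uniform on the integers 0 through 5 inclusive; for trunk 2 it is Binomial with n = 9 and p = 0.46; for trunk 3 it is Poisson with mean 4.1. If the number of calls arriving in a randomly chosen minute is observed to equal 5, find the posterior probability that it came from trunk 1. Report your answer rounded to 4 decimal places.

0.1814

Likelihoods P(X=5 | ·): 1: 0.166667; 2: 0.220666; 3: 0.160004.
Posterior ∝ prior × likelihood. Numerator for 1: 0.2·0.166667 = 0.0333333.
Normalizing constant: 0.2·0.166667 + 0.37·0.220666 + 0.43·0.160004 = 0.183781.
P(1 | observation) = 0.0333333 / 0.183781 = 0.181375.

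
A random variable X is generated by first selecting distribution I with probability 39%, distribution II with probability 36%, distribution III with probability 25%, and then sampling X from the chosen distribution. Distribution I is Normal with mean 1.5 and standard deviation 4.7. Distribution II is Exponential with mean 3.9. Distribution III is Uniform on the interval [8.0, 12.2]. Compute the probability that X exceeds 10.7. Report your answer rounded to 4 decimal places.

Conditional on each component, P(X > 10.7): I: 0.0251475; II: 0.064339; III: 0.357143.
By total probability, P(X > 10.7) = 0.39·0.0251475 + 0.36·0.064339 + 0.25·0.357143 = 0.122255.

0.1223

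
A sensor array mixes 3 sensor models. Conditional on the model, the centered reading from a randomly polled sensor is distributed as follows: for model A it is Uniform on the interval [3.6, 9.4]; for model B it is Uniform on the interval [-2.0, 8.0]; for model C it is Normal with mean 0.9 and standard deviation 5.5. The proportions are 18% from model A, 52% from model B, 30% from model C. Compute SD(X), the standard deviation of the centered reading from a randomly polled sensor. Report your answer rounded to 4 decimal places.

4.1762

Per component, A: μ=6.5, E[X²]=45.0533; B: μ=3, E[X²]=17.3333; C: μ=0.9, E[X²]=31.06.
E[X] = 0.18·6.5 + 0.52·3 + 0.3·0.9 = 3.
E[X²] = 0.18·45.0533 + 0.52·17.3333 + 0.3·31.06 = 26.4409.
Var(X) = E[X²] − (E[X])² = 26.4409 − 9 = 17.4409.
SD(X) = √17.4409 = 4.17623.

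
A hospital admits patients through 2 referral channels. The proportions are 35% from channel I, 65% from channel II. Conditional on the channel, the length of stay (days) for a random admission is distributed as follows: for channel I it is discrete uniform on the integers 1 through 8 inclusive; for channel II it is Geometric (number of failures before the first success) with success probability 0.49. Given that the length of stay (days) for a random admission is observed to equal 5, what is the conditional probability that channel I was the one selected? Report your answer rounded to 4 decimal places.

Likelihoods P(X=5 | ·): I: 0.125; II: 0.0169062.
Posterior ∝ prior × likelihood. Numerator for I: 0.35·0.125 = 0.04375.
Normalizing constant: 0.35·0.125 + 0.65·0.0169062 = 0.0547391.
P(I | observation) = 0.04375 / 0.0547391 = 0.799247.

0.7992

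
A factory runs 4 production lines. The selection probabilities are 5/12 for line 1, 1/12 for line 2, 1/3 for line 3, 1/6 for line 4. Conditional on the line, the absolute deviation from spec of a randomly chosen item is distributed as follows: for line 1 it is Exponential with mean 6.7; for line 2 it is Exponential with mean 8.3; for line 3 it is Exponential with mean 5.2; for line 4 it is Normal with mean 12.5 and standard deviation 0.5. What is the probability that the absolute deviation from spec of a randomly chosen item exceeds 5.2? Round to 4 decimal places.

0.5256

Conditional on each line, P(X > 5.2): 1: 0.460188; 2: 0.534456; 3: 0.367879; 4: 1.
By total probability, P(X > 5.2) = 0.416667·0.460188 + 0.0833333·0.534456 + 0.333333·0.367879 + 0.166667·1 = 0.525576.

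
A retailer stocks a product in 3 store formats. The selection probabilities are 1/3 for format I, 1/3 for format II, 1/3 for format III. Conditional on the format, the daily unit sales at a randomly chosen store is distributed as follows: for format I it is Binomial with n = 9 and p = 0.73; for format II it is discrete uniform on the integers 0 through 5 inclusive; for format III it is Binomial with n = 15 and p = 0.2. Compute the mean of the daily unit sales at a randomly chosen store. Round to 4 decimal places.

4.0233

Component means — I: 6.57; II: 2.5; III: 3.
E[X] = 0.333333·6.57 + 0.333333·2.5 + 0.333333·3 = 4.02333.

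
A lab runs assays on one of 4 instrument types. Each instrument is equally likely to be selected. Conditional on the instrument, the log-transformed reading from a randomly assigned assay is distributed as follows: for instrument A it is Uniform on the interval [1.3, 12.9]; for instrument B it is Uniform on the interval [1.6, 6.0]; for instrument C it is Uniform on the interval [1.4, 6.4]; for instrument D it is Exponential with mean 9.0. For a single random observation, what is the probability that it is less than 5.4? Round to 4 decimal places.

0.6171

Conditional on each instrument, P(X < 5.4): A: 0.353448; B: 0.863636; C: 0.8; D: 0.451188.
By total probability, P(X < 5.4) = 0.25·0.353448 + 0.25·0.863636 + 0.25·0.8 + 0.25·0.451188 = 0.617068.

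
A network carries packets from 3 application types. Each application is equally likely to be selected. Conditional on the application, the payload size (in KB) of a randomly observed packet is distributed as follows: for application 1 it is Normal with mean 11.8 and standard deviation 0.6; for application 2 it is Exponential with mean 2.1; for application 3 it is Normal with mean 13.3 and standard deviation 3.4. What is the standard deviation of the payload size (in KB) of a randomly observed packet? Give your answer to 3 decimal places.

5.485

Per component, 1: μ=11.8, E[X²]=139.6; 2: μ=2.1, E[X²]=8.82; 3: μ=13.3, E[X²]=188.45.
E[X] = 0.333333·11.8 + 0.333333·2.1 + 0.333333·13.3 = 9.06667.
E[X²] = 0.333333·139.6 + 0.333333·8.82 + 0.333333·188.45 = 112.29.
Var(X) = E[X²] − (E[X])² = 112.29 − 82.2044 = 30.0856.
SD(X) = √30.0856 = 5.48503.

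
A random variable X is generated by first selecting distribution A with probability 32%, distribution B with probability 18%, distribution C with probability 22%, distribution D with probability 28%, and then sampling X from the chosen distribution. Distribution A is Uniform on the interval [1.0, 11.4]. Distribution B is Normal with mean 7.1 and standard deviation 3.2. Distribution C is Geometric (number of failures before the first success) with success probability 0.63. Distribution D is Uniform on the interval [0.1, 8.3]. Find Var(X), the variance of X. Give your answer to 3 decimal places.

Per component, A: μ=6.2, E[X²]=47.4533; B: μ=7.1, E[X²]=60.65; C: μ=0.587302, E[X²]=1.27715; D: μ=4.2, E[X²]=23.2433.
E[X] = 0.32·6.2 + 0.18·7.1 + 0.22·0.587302 + 0.28·4.2 = 4.56721.
E[X²] = 0.32·47.4533 + 0.18·60.65 + 0.22·1.27715 + 0.28·23.2433 = 32.8912.
Var(X) = E[X²] − (E[X])² = 32.8912 − 20.8594 = 12.0318.

12.032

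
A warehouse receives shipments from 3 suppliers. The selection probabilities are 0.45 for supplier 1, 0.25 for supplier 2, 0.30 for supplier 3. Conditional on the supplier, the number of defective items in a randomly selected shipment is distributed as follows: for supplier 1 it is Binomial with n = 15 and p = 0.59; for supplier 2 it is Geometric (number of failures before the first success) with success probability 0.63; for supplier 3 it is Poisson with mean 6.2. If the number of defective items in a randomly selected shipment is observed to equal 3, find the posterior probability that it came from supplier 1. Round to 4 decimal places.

Likelihoods P(X=3 | ·): 1: 0.0021085; 2: 0.0319114; 3: 0.0806117.
Posterior ∝ prior × likelihood. Numerator for 1: 0.45·0.0021085 = 0.000948825.
Normalizing constant: 0.45·0.0021085 + 0.25·0.0319114 + 0.3·0.0806117 = 0.0331102.
P(1 | observation) = 0.000948825 / 0.0331102 = 0.0286566.

0.0287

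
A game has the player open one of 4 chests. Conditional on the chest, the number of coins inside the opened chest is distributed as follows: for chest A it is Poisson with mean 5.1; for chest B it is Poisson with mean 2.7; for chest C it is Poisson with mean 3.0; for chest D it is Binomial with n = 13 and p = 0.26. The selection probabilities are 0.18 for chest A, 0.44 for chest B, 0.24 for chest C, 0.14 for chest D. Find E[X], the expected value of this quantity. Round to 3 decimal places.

3.299

Component means — A: 5.1; B: 2.7; C: 3; D: 3.38.
E[X] = 0.18·5.1 + 0.44·2.7 + 0.24·3 + 0.14·3.38 = 3.2992.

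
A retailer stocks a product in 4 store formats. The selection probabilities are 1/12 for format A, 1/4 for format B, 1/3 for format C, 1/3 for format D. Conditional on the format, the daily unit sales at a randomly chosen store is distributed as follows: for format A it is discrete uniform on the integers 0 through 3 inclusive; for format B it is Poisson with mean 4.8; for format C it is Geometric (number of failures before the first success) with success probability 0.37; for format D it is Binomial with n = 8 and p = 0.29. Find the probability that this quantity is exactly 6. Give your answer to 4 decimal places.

Conditional on each format, P(X = 6): A: 0; B: 0.139798; C: 0.0231337; D: 0.00839581.
By total probability, P(X = 6) = 0.0833333·0 + 0.25·0.139798 + 0.333333·0.0231337 + 0.333333·0.00839581 = 0.0454594.

0.0455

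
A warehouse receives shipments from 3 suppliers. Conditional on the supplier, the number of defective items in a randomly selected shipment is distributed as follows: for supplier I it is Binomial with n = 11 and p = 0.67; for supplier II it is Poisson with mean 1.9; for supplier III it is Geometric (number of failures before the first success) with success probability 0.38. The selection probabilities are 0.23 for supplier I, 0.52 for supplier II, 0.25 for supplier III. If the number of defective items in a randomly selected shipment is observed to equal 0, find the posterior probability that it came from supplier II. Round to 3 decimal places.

0.450

Likelihoods P(X=0 | ·): I: 5.05421e-06; II: 0.149569; III: 0.38.
Posterior ∝ prior × likelihood. Numerator for II: 0.52·0.149569 = 0.0777757.
Normalizing constant: 0.23·5.05421e-06 + 0.52·0.149569 + 0.25·0.38 = 0.172777.
P(II | observation) = 0.0777757 / 0.172777 = 0.450151.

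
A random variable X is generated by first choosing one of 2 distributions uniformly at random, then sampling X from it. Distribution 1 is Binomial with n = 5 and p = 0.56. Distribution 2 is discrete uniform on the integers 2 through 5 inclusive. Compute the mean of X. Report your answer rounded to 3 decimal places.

3.150

Component means — 1: 2.8; 2: 3.5.
E[X] = 0.5·2.8 + 0.5·3.5 = 3.15.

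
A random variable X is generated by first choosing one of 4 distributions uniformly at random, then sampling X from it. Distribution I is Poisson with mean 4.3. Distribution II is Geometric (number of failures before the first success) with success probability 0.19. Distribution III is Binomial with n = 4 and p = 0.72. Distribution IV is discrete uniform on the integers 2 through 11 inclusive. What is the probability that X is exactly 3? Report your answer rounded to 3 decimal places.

0.200

Conditional on each component, P(X = 3): I: 0.179799; II: 0.100974; III: 0.418038; IV: 0.1.
By total probability, P(X = 3) = 0.25·0.179799 + 0.25·0.100974 + 0.25·0.418038 + 0.25·0.1 = 0.199703.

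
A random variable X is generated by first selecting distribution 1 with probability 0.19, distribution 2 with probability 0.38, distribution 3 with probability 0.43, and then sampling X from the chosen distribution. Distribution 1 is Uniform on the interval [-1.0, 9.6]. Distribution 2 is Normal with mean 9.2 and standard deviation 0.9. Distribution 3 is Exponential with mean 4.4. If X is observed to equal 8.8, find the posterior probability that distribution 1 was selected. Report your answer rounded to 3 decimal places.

0.098

Likelihoods f(8.8 | ·): 1: 0.0943396; 2: 0.401582; 3: 0.030758.
Posterior ∝ prior × likelihood. Numerator for 1: 0.19·0.0943396 = 0.0179245.
Normalizing constant: 0.19·0.0943396 + 0.38·0.401582 + 0.43·0.030758 = 0.183752.
P(1 | observation) = 0.0179245 / 0.183752 = 0.0975476.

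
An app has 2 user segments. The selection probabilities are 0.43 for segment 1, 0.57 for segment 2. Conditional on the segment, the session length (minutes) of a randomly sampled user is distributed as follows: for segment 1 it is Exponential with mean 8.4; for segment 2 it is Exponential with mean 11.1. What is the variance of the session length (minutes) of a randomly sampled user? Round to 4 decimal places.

Per component, 1: μ=8.4, E[X²]=141.12; 2: μ=11.1, E[X²]=246.42.
E[X] = 0.43·8.4 + 0.57·11.1 = 9.939.
E[X²] = 0.43·141.12 + 0.57·246.42 = 201.141.
Var(X) = E[X²] − (E[X])² = 201.141 − 98.7837 = 102.357.

102.3573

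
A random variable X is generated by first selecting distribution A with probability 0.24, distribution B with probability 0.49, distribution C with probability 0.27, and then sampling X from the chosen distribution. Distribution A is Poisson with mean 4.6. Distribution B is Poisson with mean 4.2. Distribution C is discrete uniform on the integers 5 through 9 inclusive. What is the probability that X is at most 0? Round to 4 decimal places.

Conditional on each component, P(X ≤ 0): A: 0.0100518; B: 0.0149956; C: 0.
By total probability, P(X ≤ 0) = 0.24·0.0100518 + 0.49·0.0149956 + 0.27·0 = 0.00976027.

0.0098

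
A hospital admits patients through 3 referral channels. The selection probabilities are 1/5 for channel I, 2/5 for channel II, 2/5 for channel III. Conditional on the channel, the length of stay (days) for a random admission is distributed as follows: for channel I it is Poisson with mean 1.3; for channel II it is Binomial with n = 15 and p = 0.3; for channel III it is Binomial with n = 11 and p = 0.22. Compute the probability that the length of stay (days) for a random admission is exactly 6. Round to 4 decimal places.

0.0653

Conditional on each channel, P(X = 6): I: 0.00182703; II: 0.147236; III: 0.0151235.
By total probability, P(X = 6) = 0.2·0.00182703 + 0.4·0.147236 + 0.4·0.0151235 = 0.0653092.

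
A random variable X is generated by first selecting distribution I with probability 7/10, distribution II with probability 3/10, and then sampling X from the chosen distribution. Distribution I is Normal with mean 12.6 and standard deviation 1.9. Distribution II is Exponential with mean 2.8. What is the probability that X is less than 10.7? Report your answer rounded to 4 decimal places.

0.4045

Conditional on each component, P(X < 10.7): I: 0.158655; II: 0.978104.
By total probability, P(X < 10.7) = 0.7·0.158655 + 0.3·0.978104 = 0.40449.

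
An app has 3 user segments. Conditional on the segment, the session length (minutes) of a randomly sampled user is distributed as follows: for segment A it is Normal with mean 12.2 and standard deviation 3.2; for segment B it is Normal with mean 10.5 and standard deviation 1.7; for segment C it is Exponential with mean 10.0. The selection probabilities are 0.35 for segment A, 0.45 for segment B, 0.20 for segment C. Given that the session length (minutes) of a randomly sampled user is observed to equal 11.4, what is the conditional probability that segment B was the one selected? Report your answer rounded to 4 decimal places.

0.6534

Likelihoods f(11.4 | ·): A: 0.120834; B: 0.203986; C: 0.0319819.
Posterior ∝ prior × likelihood. Numerator for B: 0.45·0.203986 = 0.0917936.
Normalizing constant: 0.35·0.120834 + 0.45·0.203986 + 0.2·0.0319819 = 0.140482.
P(B | observation) = 0.0917936 / 0.140482 = 0.65342.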